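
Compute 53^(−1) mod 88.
Apply the extended Euclidean algorithm to (88, 53), tracking rows (r, s, t) with s·88 + t·53 = r. Each division r_prev = q·r_cur + r_new produces the new row as (previous row) − q·(current row):
  row A: (88, 1, 0)   [1·88 + 0·53 = 88]
  row B: (53, 0, 1)   [0·88 + 1·53 = 53]
  88 = 1·53 + 35   → row C = row A − 1·row B = (35, 1, −1)   [check: 1·88 − 1·53 = 35]
  53 = 1·35 + 18   → row D = row B − 1·row C = (18, −1, 2)   [check: −1·88 + 2·53 = 18]
  35 = 1·18 + 17   → row E = row C − 1·row D = (17, 2, −3)   [check: 2·88 − 3·53 = 17]
  18 = 1·17 + 1   → row F = row D − 1·row E = (1, −3, 5)   [check: −3·88 + 5·53 = 1]
  17 = 17·1 + 0   → remainder 0, stop. gcd = 1 (last nonzero row F).
The gcd is 1, so 53 is invertible mod 88. The last nonzero row gives −3·88 + 5·53 = 1, so t = 5. So 53^(−1) ≡ 5 (mod 88). Verify: 53 · 5 = 265 ≡ 1 (mod 88). ✓

Final answer: 53^(−1) ≡ 5 (mod 88)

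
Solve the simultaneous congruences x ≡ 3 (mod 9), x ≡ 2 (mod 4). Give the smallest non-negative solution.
x ≡ 30 (mod 36); the representative in [0, 36) is 30

The moduli 9, 4 are pairwise coprime, so by the CRT there is a unique solution mod 9·4 = 36.
Solve by successive substitution. Start with x ≡ 3 (mod 9).
  Combine with x ≡ 2 (mod 4): write x = 3 + 9·t and require 3 + 9·t ≡ 2 (mod 4), i.e. 9·t ≡ 2 − 3 ≡ 3 (mod 4). Since 9^(−1) ≡ 1 (mod 4) (9 ≡ 1 (mod 4)), t ≡ 1·3 ≡ 3 (mod 4). So x ≡ 3 + 9·3 = 30 (mod 36).
Unique solution in [0, 36): x = 30.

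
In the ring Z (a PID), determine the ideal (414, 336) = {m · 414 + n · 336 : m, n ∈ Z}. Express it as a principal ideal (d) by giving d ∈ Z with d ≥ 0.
In the PID Z, (a, b) is generated by gcd(a, b). Compute gcd(414, 336) with the extended Euclidean algorithm, tracking rows (r, s, t) with s·414 + t·336 = r:
  row A: (414, 1, 0)   [1·414 + 0·336 = 414]
  row B: (336, 0, 1)   [0·414 + 1·336 = 336]
  414 = 1·336 + 78   → row C = row A − 1·row B = (78, 1, −1)   [check: 1·414 − 1·336 = 78]
  336 = 4·78 + 24   → row D = row B − 4·row C = (24, −4, 5)   [check: −4·414 + 5·336 = 24]
  78 = 3·24 + 6   → row E = row C − 3·row D = (6, 13, −16)   [check: 13·414 − 16·336 = 6]
  24 = 4·6 + 0   → remainder 0, stop. gcd = 6 (last nonzero row E).
So gcd(414, 336) = 6, with Bézout identity 13·414 − 16·336 = 6. Containment (⊇): the Bézout identity exhibits 6 as an element of (414, 336), giving (6) ⊆ (414, 336). Containment (⊆): since 6 | 414 and 6 | 336 (414 = 6·69, 336 = 6·56), every Z-linear combination of 414 and 336 is divisible by 6, so (414, 336) ⊆ (6). Therefore (414, 336) = (6), d = 6.

Final answer: (414, 336) = (6); d = 6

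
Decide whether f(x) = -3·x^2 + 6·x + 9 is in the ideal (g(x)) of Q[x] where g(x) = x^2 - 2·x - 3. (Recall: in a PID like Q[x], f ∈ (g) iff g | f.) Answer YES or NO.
In Q[x] the ideal (g) consists of all multiples of g, so f ∈ (g) iff g | f, i.e. iff the remainder of f on division by g is 0. Divide f by g (g is monic, so eliminate the leading term of the running remainder at each step):
  leading term -3·x^2: subtract (-3)·g(x) = -3·x^2 + 6·x + 9, leaving 0
The remainder is 0, so f(x) = g(x) · h(x) with h(x) = -3. Hence g | f, i.e. f ∈ (g).

Final answer: YES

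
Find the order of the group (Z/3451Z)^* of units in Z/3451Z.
(Z/3451Z)^* consists of the classes a with gcd(a, 3451) = 1, so its order is φ(3451). φ is multiplicative, with φ(p^e) = p^e − p^(e−1). Factorise 3451 = 7 · 17 · 29. Then
  φ(3451) = (7 − 1) · (17 − 1) · (29 − 1) = 6 · 16 · 28 = 2688.
Thus |(Z/3451Z)^*| = 2688.

Final answer: |(Z/3451Z)^*| = 2688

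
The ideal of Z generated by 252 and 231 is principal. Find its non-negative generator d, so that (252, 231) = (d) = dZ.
(252, 231) = (21); d = 21

In the PID Z, (a, b) is generated by gcd(a, b). Compute gcd(252, 231) with the extended Euclidean algorithm, tracking rows (r, s, t) with s·252 + t·231 = r:
  row A: (252, 1, 0)   [1·252 + 0·231 = 252]
  row B: (231, 0, 1)   [0·252 + 1·231 = 231]
  252 = 1·231 + 21   → row C = row A − 1·row B = (21, 1, −1)   [check: 1·252 − 1·231 = 21]
  231 = 11·21 + 0   → remainder 0, stop. gcd = 21 (last nonzero row C).
So gcd(252, 231) = 21, with Bézout identity 1·252 − 1·231 = 21. Containment (⊇): the Bézout identity exhibits 21 as an element of (252, 231), giving (21) ⊆ (252, 231). Containment (⊆): since 21 | 252 and 21 | 231 (252 = 21·12, 231 = 21·11), every Z-linear combination of 252 and 231 is divisible by 21, so (252, 231) ⊆ (21). Therefore (252, 231) = (21), d = 21.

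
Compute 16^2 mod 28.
4

Use repeated squaring. Binary(2) = 10. Walk through the bits of the exponent 2 left-to-right: at each bit after the leading one, square the running value, then multiply by 16 if the bit is 1 (always reducing mod 28):
  bit 1 = 1 (leading): start with 16.
  bit 2 = 0: square 16^2 = 256 ≡ 4 (mod 28).
Final value: 16^2 ≡ 4 (mod 28).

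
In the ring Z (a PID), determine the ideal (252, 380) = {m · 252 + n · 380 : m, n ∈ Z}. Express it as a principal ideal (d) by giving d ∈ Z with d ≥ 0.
(252, 380) = (4); d = 4

In the PID Z, (a, b) is generated by gcd(a, b). Compute gcd(380, 252) with the extended Euclidean algorithm, tracking rows (r, s, t) with s·380 + t·252 = r:
  row A: (380, 1, 0)   [1·380 + 0·252 = 380]
  row B: (252, 0, 1)   [0·380 + 1·252 = 252]
  380 = 1·252 + 128   → row C = row A − 1·row B = (128, 1, −1)   [check: 1·380 − 1·252 = 128]
  252 = 1·128 + 124   → row D = row B − 1·row C = (124, −1, 2)   [check: −1·380 + 2·252 = 124]
  128 = 1·124 + 4   → row E = row C − 1·row D = (4, 2, −3)   [check: 2·380 − 3·252 = 4]
  124 = 31·4 + 0   → remainder 0, stop. gcd = 4 (last nonzero row E).
So gcd(252, 380) = 4, with Bézout identity 2·380 − 3·252 = 4. Containment (⊇): the Bézout identity exhibits 4 as an element of (252, 380), giving (4) ⊆ (252, 380). Containment (⊆): since 4 | 252 and 4 | 380 (252 = 4·63, 380 = 4·95), every Z-linear combination of 252 and 380 is divisible by 4, so (252, 380) ⊆ (4). Therefore (252, 380) = (4), d = 4.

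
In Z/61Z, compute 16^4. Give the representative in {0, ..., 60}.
Use repeated squaring. Binary(4) = 100. Walk through the bits of the exponent 4 left-to-right: at each bit after the leading one, square the running value, then multiply by 16 if the bit is 1 (always reducing mod 61):
  bit 1 = 1 (leading): start with 16.
  bit 2 = 0: square 16^2 = 256 ≡ 12 (mod 61).
  bit 3 = 0: square 12^2 = 144 ≡ 22 (mod 61).
Final value: 16^4 ≡ 22 (mod 61).

Final answer: 22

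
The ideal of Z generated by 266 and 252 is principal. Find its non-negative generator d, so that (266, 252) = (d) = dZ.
In the PID Z, (a, b) is generated by gcd(a, b). Compute gcd(266, 252) with the extended Euclidean algorithm, tracking rows (r, s, t) with s·266 + t·252 = r:
  row A: (266, 1, 0)   [1·266 + 0·252 = 266]
  row B: (252, 0, 1)   [0·266 + 1·252 = 252]
  266 = 1·252 + 14   → row C = row A − 1·row B = (14, 1, −1)   [check: 1·266 − 1·252 = 14]
  252 = 18·14 + 0   → remainder 0, stop. gcd = 14 (last nonzero row C).
So gcd(266, 252) = 14, with Bézout identity 1·266 − 1·252 = 14. Containment (⊇): the Bézout identity exhibits 14 as an element of (266, 252), giving (14) ⊆ (266, 252). Containment (⊆): since 14 | 266 and 14 | 252 (266 = 14·19, 252 = 14·18), every Z-linear combination of 266 and 252 is divisible by 14, so (266, 252) ⊆ (14). Therefore (266, 252) = (14), d = 14.

Final answer: (266, 252) = (14); d = 14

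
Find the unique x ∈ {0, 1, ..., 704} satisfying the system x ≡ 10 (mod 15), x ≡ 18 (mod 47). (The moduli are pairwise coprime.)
x ≡ 535 (mod 705); the representative in [0, 705) is 535

The moduli 15, 47 are pairwise coprime, so by the CRT there is a unique solution mod 15·47 = 705.
Solve by successive substitution. Start with x ≡ 10 (mod 15).
  Combine with x ≡ 18 (mod 47): write x = 10 + 15·t and require 10 + 15·t ≡ 18 (mod 47), i.e. 15·t ≡ 18 − 10 ≡ 8 (mod 47). Since 15^(−1) ≡ 22 (mod 47), t ≡ 22·8 ≡ 35 (mod 47). So x ≡ 10 + 15·35 = 535 (mod 705).
Unique solution in [0, 705): x = 535.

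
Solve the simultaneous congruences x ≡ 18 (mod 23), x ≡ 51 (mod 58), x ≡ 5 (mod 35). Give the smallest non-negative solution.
The moduli 23, 58, 35 are pairwise coprime, so by the CRT there is a unique solution mod 23·58·35 = 46690.
Solve by successive substitution. Start with x ≡ 18 (mod 23).
  Combine with x ≡ 51 (mod 58): write x = 18 + 23·t and require 18 + 23·t ≡ 51 (mod 58), i.e. 23·t ≡ 51 − 18 ≡ 33 (mod 58). Since 23^(−1) ≡ 53 (mod 58), t ≡ 53·33 ≡ 9 (mod 58). So x ≡ 18 + 23·9 = 225 (mod 1334).
  Combine with x ≡ 5 (mod 35): write x = 225 + 1334·t and require 225 + 1334·t ≡ 5 (mod 35), i.e. 1334·t ≡ 5 − 225 ≡ 25 (mod 35). Since 1334^(−1) ≡ 9 (mod 35) (1334 ≡ 4 (mod 35)), t ≡ 9·25 ≡ 15 (mod 35). So x ≡ 225 + 1334·15 = 20235 (mod 46690).
Unique solution in [0, 46690): x = 20235.

Final answer: x ≡ 20235 (mod 46690); the representative in [0, 46690) is 20235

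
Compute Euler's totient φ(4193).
φ is multiplicative, with φ(p^e) = p^e − p^(e−1). Factorise 4193 = 7 · 599. Then
  φ(4193) = (7 − 1) · (599 − 1) = 6 · 598 = 3588.

Final answer: φ(4193) = 3588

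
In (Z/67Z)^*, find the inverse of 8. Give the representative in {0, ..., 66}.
8^(−1) ≡ 42 (mod 67)

Apply the extended Euclidean algorithm to (67, 8), tracking rows (r, s, t) with s·67 + t·8 = r. Each division r_prev = q·r_cur + r_new produces the new row as (previous row) − q·(current row):
  row A: (67, 1, 0)   [1·67 + 0·8 = 67]
  row B: (8, 0, 1)   [0·67 + 1·8 = 8]
  67 = 8·8 + 3   → row C = row A − 8·row B = (3, 1, −8)   [check: 1·67 − 8·8 = 3]
  8 = 2·3 + 2   → row D = row B − 2·row C = (2, −2, 17)   [check: −2·67 + 17·8 = 2]
  3 = 1·2 + 1   → row E = row C − 1·row D = (1, 3, −25)   [check: 3·67 − 25·8 = 1]
  2 = 2·1 + 0   → remainder 0, stop. gcd = 1 (last nonzero row E).
The gcd is 1, so 8 is invertible mod 67. The last nonzero row gives 3·67 − 25·8 = 1, so t = −25. So 8^(−1) ≡ −25 ≡ 42 (mod 67). Verify: 8 · 42 = 336 ≡ 1 (mod 67). ✓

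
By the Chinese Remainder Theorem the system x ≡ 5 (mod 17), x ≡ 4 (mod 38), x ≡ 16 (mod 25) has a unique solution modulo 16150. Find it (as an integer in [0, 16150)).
The moduli 17, 38, 25 are pairwise coprime, so by the CRT there is a unique solution mod 17·38·25 = 16150.
Solve by successive substitution. Start with x ≡ 5 (mod 17).
  Combine with x ≡ 4 (mod 38): write x = 5 + 17·t and require 5 + 17·t ≡ 4 (mod 38), i.e. 17·t ≡ 4 − 5 ≡ 37 (mod 38). Since 17^(−1) ≡ 9 (mod 38), t ≡ 9·37 ≡ 29 (mod 38). So x ≡ 5 + 17·29 = 498 (mod 646).
  Combine with x ≡ 16 (mod 25): write x = 498 + 646·t and require 498 + 646·t ≡ 16 (mod 25), i.e. 646·t ≡ 16 − 498 ≡ 18 (mod 25). Since 646^(−1) ≡ 6 (mod 25) (646 ≡ 21 (mod 25)), t ≡ 6·18 ≡ 8 (mod 25). So x ≡ 498 + 646·8 = 5666 (mod 16150).
Unique solution in [0, 16150): x = 5666.

Final answer: x ≡ 5666 (mod 16150); the representative in [0, 16150) is 5666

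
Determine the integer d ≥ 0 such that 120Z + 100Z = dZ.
(120, 100) = (20); d = 20

In the PID Z, (a, b) is generated by gcd(a, b). Compute gcd(120, 100) with the extended Euclidean algorithm, tracking rows (r, s, t) with s·120 + t·100 = r:
  row A: (120, 1, 0)   [1·120 + 0·100 = 120]
  row B: (100, 0, 1)   [0·120 + 1·100 = 100]
  120 = 1·100 + 20   → row C = row A − 1·row B = (20, 1, −1)   [check: 1·120 − 1·100 = 20]
  100 = 5·20 + 0   → remainder 0, stop. gcd = 20 (last nonzero row C).
So gcd(120, 100) = 20, with Bézout identity 1·120 − 1·100 = 20. Containment (⊇): the Bézout identity exhibits 20 as an element of (120, 100), giving (20) ⊆ (120, 100). Containment (⊆): since 20 | 120 and 20 | 100 (120 = 20·6, 100 = 20·5), every Z-linear combination of 120 and 100 is divisible by 20, so (120, 100) ⊆ (20). Therefore (120, 100) = (20), d = 20.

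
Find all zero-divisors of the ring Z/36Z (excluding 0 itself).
nonzero zero-divisors of Z/36Z = {2, 3, 4, 6, 8, 9, 10, 12, 14, 15, 16, 18, 20, 21, 22, 24, 26, 27, 28, 30, 32, 33, 34}

An element a ∈ Z/36Z (with a ≠ 0) is a zero-divisor iff gcd(a, 36) > 1 (because a is a unit precisely when gcd(a, n) = 1, and in Z/nZ every nonzero, non-unit element is a zero-divisor). Scan a = 1, ..., 35 and keep those with gcd(a, 36) > 1:
  gcd(2, 36) = 2, gcd(3, 36) = 3, gcd(4, 36) = 4, gcd(6, 36) = 6, gcd(8, 36) = 4, gcd(9, 36) = 9, gcd(10, 36) = 2, gcd(12, 36) = 12, gcd(14, 36) = 2, gcd(15, 36) = 3, gcd(16, 36) = 4, gcd(18, 36) = 18, gcd(20, 36) = 4, gcd(21, 36) = 3, gcd(22, 36) = 2, gcd(24, 36) = 12, gcd(26, 36) = 2, gcd(27, 36) = 9, gcd(28, 36) = 4, gcd(30, 36) = 6, gcd(32, 36) = 4, gcd(33, 36) = 3, gcd(34, 36) = 2.
All other a ∈ {1, ..., 35} have gcd(a, 36) = 1 and are units. So the nonzero zero-divisors are exactly the 23 values of a appearing in this scan.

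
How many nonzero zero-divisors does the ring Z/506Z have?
Z/506Z has 285 nonzero zero-divisors

In Z/506Z each nonzero element is either a unit (gcd with 506 is 1) or a zero-divisor (gcd > 1). The number of units is φ(506): factorise 506 = 2 · 11 · 23, so φ(506) = (2 − 1) · (11 − 1) · (23 − 1) = 1 · 10 · 22 = 220. The nonzero elements number 506 − 1 = 505. Hence the nonzero zero-divisors number 505 − 220 = 285.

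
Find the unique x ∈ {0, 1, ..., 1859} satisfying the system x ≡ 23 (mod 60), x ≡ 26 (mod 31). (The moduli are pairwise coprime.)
x ≡ 863 (mod 1860); the representative in [0, 1860) is 863

The moduli 60, 31 are pairwise coprime, so by the CRT there is a unique solution mod 60·31 = 1860.
Solve by successive substitution. Start with x ≡ 23 (mod 60).
  Combine with x ≡ 26 (mod 31): write x = 23 + 60·t and require 23 + 60·t ≡ 26 (mod 31), i.e. 60·t ≡ 26 − 23 ≡ 3 (mod 31). Since 60^(−1) ≡ 15 (mod 31) (60 ≡ 29 (mod 31)), t ≡ 15·3 ≡ 14 (mod 31). So x ≡ 23 + 60·14 = 863 (mod 1860).
Unique solution in [0, 1860): x = 863.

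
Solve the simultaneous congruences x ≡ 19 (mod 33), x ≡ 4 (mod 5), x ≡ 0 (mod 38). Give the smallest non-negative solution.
The moduli 33, 5, 38 are pairwise coprime, so by the CRT there is a unique solution mod 33·5·38 = 6270.
Solve by successive substitution. Start with x ≡ 19 (mod 33).
  Combine with x ≡ 4 (mod 5): write x = 19 + 33·t and require 19 + 33·t ≡ 4 (mod 5), i.e. 33·t ≡ 4 − 19 ≡ 0 (mod 5). Since 33^(−1) ≡ 2 (mod 5) (33 ≡ 3 (mod 5)), t ≡ 2·0 ≡ 0 (mod 5). So x ≡ 19 + 33·0 = 19 (mod 165).
  Combine with x ≡ 0 (mod 38): write x = 19 + 165·t and require 19 + 165·t ≡ 0 (mod 38), i.e. 165·t ≡ 0 − 19 ≡ 19 (mod 38). Since 165^(−1) ≡ 3 (mod 38) (165 ≡ 13 (mod 38)), t ≡ 3·19 ≡ 19 (mod 38). So x ≡ 19 + 165·19 = 3154 (mod 6270).
Unique solution in [0, 6270): x = 3154.

Final answer: x ≡ 3154 (mod 6270); the representative in [0, 6270) is 3154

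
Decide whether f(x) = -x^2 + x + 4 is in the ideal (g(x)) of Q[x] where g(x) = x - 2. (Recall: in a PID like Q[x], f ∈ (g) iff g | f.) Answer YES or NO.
In Q[x] the ideal (g) consists of all multiples of g, so f ∈ (g) iff g | f, i.e. iff the remainder of f on division by g is 0. Divide f by g (g is monic, so eliminate the leading term of the running remainder at each step):
  leading term -x^2: subtract (-x)·g(x) = -x^2 + 2·x, leaving 4 - x
  leading term -x: subtract (-1)·g(x) = 2 - x, leaving 2
The remainder r(x) = 2 ≠ 0 (and deg r < deg g), so g ∤ f, i.e. f ∉ (g).

Final answer: NO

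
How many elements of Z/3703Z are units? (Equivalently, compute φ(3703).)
An element a ∈ Z/3703Z is a unit iff gcd(a, 3703) = 1, so the number of units is φ(3703). φ is multiplicative, with φ(p^e) = p^e − p^(e−1). Factorise 3703 = 7 · 23^2. Then
  φ(3703) = (7 − 1) · (23^2 − 23^1) = 6 · 506 = 3036.

Final answer: Z/3703Z has φ(3703) = 3036 units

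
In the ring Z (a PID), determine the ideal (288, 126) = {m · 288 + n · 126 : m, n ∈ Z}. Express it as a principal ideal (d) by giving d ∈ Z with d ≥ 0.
In the PID Z, (a, b) is generated by gcd(a, b). Compute gcd(288, 126) with the extended Euclidean algorithm, tracking rows (r, s, t) with s·288 + t·126 = r:
  row A: (288, 1, 0)   [1·288 + 0·126 = 288]
  row B: (126, 0, 1)   [0·288 + 1·126 = 126]
  288 = 2·126 + 36   → row C = row A − 2·row B = (36, 1, −2)   [check: 1·288 − 2·126 = 36]
  126 = 3·36 + 18   → row D = row B − 3·row C = (18, −3, 7)   [check: −3·288 + 7·126 = 18]
  36 = 2·18 + 0   → remainder 0, stop. gcd = 18 (last nonzero row D).
So gcd(288, 126) = 18, with Bézout identity −3·288 + 7·126 = 18. Containment (⊇): the Bézout identity exhibits 18 as an element of (288, 126), giving (18) ⊆ (288, 126). Containment (⊆): since 18 | 288 and 18 | 126 (288 = 18·16, 126 = 18·7), every Z-linear combination of 288 and 126 is divisible by 18, so (288, 126) ⊆ (18). Therefore (288, 126) = (18), d = 18.

Final answer: (288, 126) = (18); d = 18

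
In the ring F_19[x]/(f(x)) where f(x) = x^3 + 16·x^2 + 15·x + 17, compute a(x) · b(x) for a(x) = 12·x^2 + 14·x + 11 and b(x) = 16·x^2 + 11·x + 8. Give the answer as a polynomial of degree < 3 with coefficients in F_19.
a · b ≡ 13·x + 14 (mod f(x))

Multiply as integer polynomials: a · b = 192·x^4 + 356·x^3 + 426·x^2 + 233·x + 88. Reducing coefficients mod 19: a · b ≡ 2·x^4 + 14·x^3 + 8·x^2 + 5·x + 12. Now divide by f(x) = x^3 + 16·x^2 + 15·x + 17 in F_19[x], eliminating the leading term at each step:
  leading term 2·x^4: subtract (2·x)·f(x) = 2·x^4 + 13·x^3 + 11·x^2 + 15·x, leaving x^3 + 16·x^2 + 9·x + 12 (coefficients mod 19)
  leading term x^3: subtract (1)·f(x) = x^3 + 16·x^2 + 15·x + 17, leaving 13·x + 14 (coefficients mod 19)
The degree is now < 3, so this is the remainder. Hence a · b ≡ 13·x + 14 in F_19[x]/(f).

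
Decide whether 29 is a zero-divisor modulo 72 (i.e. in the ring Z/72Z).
NO

gcd(29, 72) = 1, so 29 is a unit in Z/72Z (it has a multiplicative inverse). A unit cannot be a zero-divisor: if 29·b ≡ 0 then multiplying both sides by 29^(−1) gives b ≡ 0. So 29 is not a zero-divisor.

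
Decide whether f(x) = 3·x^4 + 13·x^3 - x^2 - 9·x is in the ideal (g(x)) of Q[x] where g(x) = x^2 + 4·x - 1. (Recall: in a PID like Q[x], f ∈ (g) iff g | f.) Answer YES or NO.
In Q[x] the ideal (g) consists of all multiples of g, so f ∈ (g) iff g | f, i.e. iff the remainder of f on division by g is 0. Divide f by g (g is monic, so eliminate the leading term of the running remainder at each step):
  leading term 3·x^4: subtract (3·x^2)·g(x) = 3·x^4 + 12·x^3 - 3·x^2, leaving x^3 + 2·x^2 - 9·x
  leading term x^3: subtract (x)·g(x) = x^3 + 4·x^2 - x, leaving -2·x^2 - 8·x
  leading term -2·x^2: subtract (-2)·g(x) = -2·x^2 - 8·x + 2, leaving -2
The remainder r(x) = -2 ≠ 0 (and deg r < deg g), so g ∤ f, i.e. f ∉ (g).

Final answer: NO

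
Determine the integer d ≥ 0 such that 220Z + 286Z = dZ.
(220, 286) = (22); d = 22

In the PID Z, (a, b) is generated by gcd(a, b). Compute gcd(286, 220) with the extended Euclidean algorithm, tracking rows (r, s, t) with s·286 + t·220 = r:
  row A: (286, 1, 0)   [1·286 + 0·220 = 286]
  row B: (220, 0, 1)   [0·286 + 1·220 = 220]
  286 = 1·220 + 66   → row C = row A − 1·row B = (66, 1, −1)   [check: 1·286 − 1·220 = 66]
  220 = 3·66 + 22   → row D = row B − 3·row C = (22, −3, 4)   [check: −3·286 + 4·220 = 22]
  66 = 3·22 + 0   → remainder 0, stop. gcd = 22 (last nonzero row D).
So gcd(220, 286) = 22, with Bézout identity −3·286 + 4·220 = 22. Containment (⊇): the Bézout identity exhibits 22 as an element of (220, 286), giving (22) ⊆ (220, 286). Containment (⊆): since 22 | 220 and 22 | 286 (220 = 22·10, 286 = 22·13), every Z-linear combination of 220 and 286 is divisible by 22, so (220, 286) ⊆ (22). Therefore (220, 286) = (22), d = 22.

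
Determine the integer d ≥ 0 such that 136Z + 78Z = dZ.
(136, 78) = (2); d = 2

In the PID Z, (a, b) is generated by gcd(a, b). Compute gcd(136, 78) with the extended Euclidean algorithm, tracking rows (r, s, t) with s·136 + t·78 = r:
  row A: (136, 1, 0)   [1·136 + 0·78 = 136]
  row B: (78, 0, 1)   [0·136 + 1·78 = 78]
  136 = 1·78 + 58   → row C = row A − 1·row B = (58, 1, −1)   [check: 1·136 − 1·78 = 58]
  78 = 1·58 + 20   → row D = row B − 1·row C = (20, −1, 2)   [check: −1·136 + 2·78 = 20]
  58 = 2·20 + 18   → row E = row C − 2·row D = (18, 3, −5)   [check: 3·136 − 5·78 = 18]
  20 = 1·18 + 2   → row F = row D − 1·row E = (2, −4, 7)   [check: −4·136 + 7·78 = 2]
  18 = 9·2 + 0   → remainder 0, stop. gcd = 2 (last nonzero row F).
So gcd(136, 78) = 2, with Bézout identity −4·136 + 7·78 = 2. Containment (⊇): the Bézout identity exhibits 2 as an element of (136, 78), giving (2) ⊆ (136, 78). Containment (⊆): since 2 | 136 and 2 | 78 (136 = 2·68, 78 = 2·39), every Z-linear combination of 136 and 78 is divisible by 2, so (136, 78) ⊆ (2). Therefore (136, 78) = (2), d = 2.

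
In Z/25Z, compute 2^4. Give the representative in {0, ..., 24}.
Use repeated squaring. Binary(4) = 100. Walk through the bits of the exponent 4 left-to-right: at each bit after the leading one, square the running value, then multiply by 2 if the bit is 1 (always reducing mod 25):
  bit 1 = 1 (leading): start with 2.
  bit 2 = 0: square 2^2 = 4 (mod 25).
  bit 3 = 0: square 4^2 = 16 (mod 25).
Final value: 2^4 ≡ 16 (mod 25).

Final answer: 16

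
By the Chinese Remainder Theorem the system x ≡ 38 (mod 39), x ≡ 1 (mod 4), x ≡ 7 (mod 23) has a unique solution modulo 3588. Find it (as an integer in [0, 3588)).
x ≡ 2261 (mod 3588); the representative in [0, 3588) is 2261

The moduli 39, 4, 23 are pairwise coprime, so by the CRT there is a unique solution mod 39·4·23 = 3588.
Solve by successive substitution. Start with x ≡ 38 (mod 39).
  Combine with x ≡ 1 (mod 4): write x = 38 + 39·t and require 38 + 39·t ≡ 1 (mod 4), i.e. 39·t ≡ 1 − 38 ≡ 3 (mod 4). Since 39^(−1) ≡ 3 (mod 4) (39 ≡ 3 (mod 4)), t ≡ 3·3 ≡ 1 (mod 4). So x ≡ 38 + 39·1 = 77 (mod 156).
  Combine with x ≡ 7 (mod 23): write x = 77 + 156·t and require 77 + 156·t ≡ 7 (mod 23), i.e. 156·t ≡ 7 − 77 ≡ 22 (mod 23). Since 156^(−1) ≡ 9 (mod 23) (156 ≡ 18 (mod 23)), t ≡ 9·22 ≡ 14 (mod 23). So x ≡ 77 + 156·14 = 2261 (mod 3588).
Unique solution in [0, 3588): x = 2261.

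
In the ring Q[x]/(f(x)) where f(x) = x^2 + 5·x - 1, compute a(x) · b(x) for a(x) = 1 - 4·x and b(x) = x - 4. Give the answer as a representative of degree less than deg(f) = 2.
First multiply in Q[x] without reducing: a · b = -4·x^2 + 17·x - 4. Now divide by f(x) = x^2 + 5·x - 1, eliminating the leading term at each step:
  leading term -4·x^2: subtract (-4)·f(x) = -4·x^2 - 20·x + 4, leaving 37·x - 8
The degree is now < 2, so this is the remainder. Hence a · b ≡ 37·x - 8 in Q[x]/(f).

Final answer: a · b ≡ 37·x - 8 (mod f(x))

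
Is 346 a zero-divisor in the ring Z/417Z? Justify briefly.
NO

gcd(346, 417) = 1, so 346 is a unit in Z/417Z (it has a multiplicative inverse). A unit cannot be a zero-divisor: if 346·b ≡ 0 then multiplying both sides by 346^(−1) gives b ≡ 0. So 346 is not a zero-divisor.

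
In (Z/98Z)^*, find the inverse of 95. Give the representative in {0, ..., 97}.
Apply the extended Euclidean algorithm to (98, 95), tracking rows (r, s, t) with s·98 + t·95 = r. Each division r_prev = q·r_cur + r_new produces the new row as (previous row) − q·(current row):
  row A: (98, 1, 0)   [1·98 + 0·95 = 98]
  row B: (95, 0, 1)   [0·98 + 1·95 = 95]
  98 = 1·95 + 3   → row C = row A − 1·row B = (3, 1, −1)   [check: 1·98 − 1·95 = 3]
  95 = 31·3 + 2   → row D = row B − 31·row C = (2, −31, 32)   [check: −31·98 + 32·95 = 2]
  3 = 1·2 + 1   → row E = row C − 1·row D = (1, 32, −33)   [check: 32·98 − 33·95 = 1]
  2 = 2·1 + 0   → remainder 0, stop. gcd = 1 (last nonzero row E).
The gcd is 1, so 95 is invertible mod 98. The last nonzero row gives 32·98 − 33·95 = 1, so t = −33. So 95^(−1) ≡ −33 ≡ 65 (mod 98). Verify: 95 · 65 = 6175 ≡ 1 (mod 98). ✓

Final answer: 95^(−1) ≡ 65 (mod 98)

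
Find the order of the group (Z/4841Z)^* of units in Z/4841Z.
|(Z/4841Z)^*| = 4692

(Z/4841Z)^* consists of the classes a with gcd(a, 4841) = 1, so its order is φ(4841). φ is multiplicative, with φ(p^e) = p^e − p^(e−1). Factorise 4841 = 47 · 103. Then
  φ(4841) = (47 − 1) · (103 − 1) = 46 · 102 = 4692.
Thus |(Z/4841Z)^*| = 4692.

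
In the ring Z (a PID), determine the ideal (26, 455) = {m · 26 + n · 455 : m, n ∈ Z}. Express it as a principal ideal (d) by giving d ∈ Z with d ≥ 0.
(26, 455) = (13); d = 13

In the PID Z, (a, b) is generated by gcd(a, b). Compute gcd(455, 26) with the extended Euclidean algorithm, tracking rows (r, s, t) with s·455 + t·26 = r:
  row A: (455, 1, 0)   [1·455 + 0·26 = 455]
  row B: (26, 0, 1)   [0·455 + 1·26 = 26]
  455 = 17·26 + 13   → row C = row A − 17·row B = (13, 1, −17)   [check: 1·455 − 17·26 = 13]
  26 = 2·13 + 0   → remainder 0, stop. gcd = 13 (last nonzero row C).
So gcd(26, 455) = 13, with Bézout identity 1·455 − 17·26 = 13. Containment (⊇): the Bézout identity exhibits 13 as an element of (26, 455), giving (13) ⊆ (26, 455). Containment (⊆): since 13 | 26 and 13 | 455 (26 = 13·2, 455 = 13·35), every Z-linear combination of 26 and 455 is divisible by 13, so (26, 455) ⊆ (13). Therefore (26, 455) = (13), d = 13.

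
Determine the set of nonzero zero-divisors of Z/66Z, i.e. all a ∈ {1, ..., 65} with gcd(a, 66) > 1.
An element a ∈ Z/66Z (with a ≠ 0) is a zero-divisor iff gcd(a, 66) > 1 (because a is a unit precisely when gcd(a, n) = 1, and in Z/nZ every nonzero, non-unit element is a zero-divisor). Scan a = 1, ..., 65 and keep those with gcd(a, 66) > 1:
  gcd(2, 66) = 2, gcd(3, 66) = 3, gcd(4, 66) = 2, gcd(6, 66) = 6, gcd(8, 66) = 2, gcd(9, 66) = 3, gcd(10, 66) = 2, gcd(11, 66) = 11, gcd(12, 66) = 6, gcd(14, 66) = 2, gcd(15, 66) = 3, gcd(16, 66) = 2, gcd(18, 66) = 6, gcd(20, 66) = 2, gcd(21, 66) = 3, gcd(22, 66) = 22, gcd(24, 66) = 6, gcd(26, 66) = 2, gcd(27, 66) = 3, gcd(28, 66) = 2, gcd(30, 66) = 6, gcd(32, 66) = 2, gcd(33, 66) = 33, gcd(34, 66) = 2, gcd(36, 66) = 6, gcd(38, 66) = 2, gcd(39, 66) = 3, gcd(40, 66) = 2, gcd(42, 66) = 6, gcd(44, 66) = 22, gcd(45, 66) = 3, gcd(46, 66) = 2, gcd(48, 66) = 6, gcd(50, 66) = 2, gcd(51, 66) = 3, gcd(52, 66) = 2, gcd(54, 66) = 6, gcd(55, 66) = 11, gcd(56, 66) = 2, gcd(57, 66) = 3, gcd(58, 66) = 2, gcd(60, 66) = 6, gcd(62, 66) = 2, gcd(63, 66) = 3, gcd(64, 66) = 2.
All other a ∈ {1, ..., 65} have gcd(a, 66) = 1 and are units. So the nonzero zero-divisors are exactly the 45 values of a appearing in this scan.

Final answer: nonzero zero-divisors of Z/66Z = {2, 3, 4, 6, 8, 9, 10, 11, 12, 14, 15, 16, 18, 20, 21, 22, 24, 26, 27, 28, 30, 32, 33, 34, 36, 38, 39, 40, 42, 44, 45, 46, 48, 50, 51, 52, 54, 55, 56, 57, 58, 60, 62, 63, 64}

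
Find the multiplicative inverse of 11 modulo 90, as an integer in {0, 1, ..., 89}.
11^(−1) ≡ 41 (mod 90)

Apply the extended Euclidean algorithm to (90, 11), tracking rows (r, s, t) with s·90 + t·11 = r. Each division r_prev = q·r_cur + r_new produces the new row as (previous row) − q·(current row):
  row A: (90, 1, 0)   [1·90 + 0·11 = 90]
  row B: (11, 0, 1)   [0·90 + 1·11 = 11]
  90 = 8·11 + 2   → row C = row A − 8·row B = (2, 1, −8)   [check: 1·90 − 8·11 = 2]
  11 = 5·2 + 1   → row D = row B − 5·row C = (1, −5, 41)   [check: −5·90 + 41·11 = 1]
  2 = 2·1 + 0   → remainder 0, stop. gcd = 1 (last nonzero row D).
The gcd is 1, so 11 is invertible mod 90. The last nonzero row gives −5·90 + 41·11 = 1, so t = 41. So 11^(−1) ≡ 41 (mod 90). Verify: 11 · 41 = 451 ≡ 1 (mod 90). ✓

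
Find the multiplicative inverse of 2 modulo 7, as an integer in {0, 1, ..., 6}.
Apply the extended Euclidean algorithm to (7, 2), tracking rows (r, s, t) with s·7 + t·2 = r. Each division r_prev = q·r_cur + r_new produces the new row as (previous row) − q·(current row):
  row A: (7, 1, 0)   [1·7 + 0·2 = 7]
  row B: (2, 0, 1)   [0·7 + 1·2 = 2]
  7 = 3·2 + 1   → row C = row A − 3·row B = (1, 1, −3)   [check: 1·7 − 3·2 = 1]
  2 = 2·1 + 0   → remainder 0, stop. gcd = 1 (last nonzero row C).
The gcd is 1, so 2 is invertible mod 7. The last nonzero row gives 1·7 − 3·2 = 1, so t = −3. So 2^(−1) ≡ −3 ≡ 4 (mod 7). Verify: 2 · 4 = 8 ≡ 1 (mod 7). ✓

Final answer: 2^(−1) ≡ 4 (mod 7)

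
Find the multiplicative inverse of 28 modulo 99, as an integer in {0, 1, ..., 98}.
Apply the extended Euclidean algorithm to (99, 28), tracking rows (r, s, t) with s·99 + t·28 = r. Each division r_prev = q·r_cur + r_new produces the new row as (previous row) − q·(current row):
  row A: (99, 1, 0)   [1·99 + 0·28 = 99]
  row B: (28, 0, 1)   [0·99 + 1·28 = 28]
  99 = 3·28 + 15   → row C = row A − 3·row B = (15, 1, −3)   [check: 1·99 − 3·28 = 15]
  28 = 1·15 + 13   → row D = row B − 1·row C = (13, −1, 4)   [check: −1·99 + 4·28 = 13]
  15 = 1·13 + 2   → row E = row C − 1·row D = (2, 2, −7)   [check: 2·99 − 7·28 = 2]
  13 = 6·2 + 1   → row F = row D − 6·row E = (1, −13, 46)   [check: −13·99 + 46·28 = 1]
  2 = 2·1 + 0   → remainder 0, stop. gcd = 1 (last nonzero row F).
The gcd is 1, so 28 is invertible mod 99. The last nonzero row gives −13·99 + 46·28 = 1, so t = 46. So 28^(−1) ≡ 46 (mod 99). Verify: 28 · 46 = 1288 ≡ 1 (mod 99). ✓

Final answer: 28^(−1) ≡ 46 (mod 99)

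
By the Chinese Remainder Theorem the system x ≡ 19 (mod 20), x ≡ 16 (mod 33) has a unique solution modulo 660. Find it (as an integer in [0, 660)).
The moduli 20, 33 are pairwise coprime, so by the CRT there is a unique solution mod 20·33 = 660.
Solve by successive substitution. Start with x ≡ 19 (mod 20).
  Combine with x ≡ 16 (mod 33): write x = 19 + 20·t and require 19 + 20·t ≡ 16 (mod 33), i.e. 20·t ≡ 16 − 19 ≡ 30 (mod 33). Since 20^(−1) ≡ 5 (mod 33), t ≡ 5·30 ≡ 18 (mod 33). So x ≡ 19 + 20·18 = 379 (mod 660).
Unique solution in [0, 660): x = 379.

Final answer: x ≡ 379 (mod 660); the representative in [0, 660) is 379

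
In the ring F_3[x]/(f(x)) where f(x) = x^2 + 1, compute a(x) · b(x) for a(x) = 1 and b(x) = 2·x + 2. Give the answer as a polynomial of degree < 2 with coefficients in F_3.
Multiply as integer polynomials: a · b = 2·x + 2. Reducing coefficients mod 3: a · b ≡ 2·x + 2. This already has degree < 2, so no reduction by f is needed. Hence a · b ≡ 2·x + 2 in F_3[x]/(f).

Final answer: a · b ≡ 2·x + 2 (mod f(x))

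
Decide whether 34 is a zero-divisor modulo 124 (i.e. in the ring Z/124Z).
YES

gcd(34, 124) = 2 > 1, so 34 is not a unit in Z/124Z. In Z/nZ every nonzero non-unit is a zero-divisor: explicitly, take b = 124/gcd = 62 ≠ 0 (mod 124); then 34·62 = 2108 = 17·124, i.e. 34·62 ≡ 0 (mod 124). So 34 is a zero-divisor.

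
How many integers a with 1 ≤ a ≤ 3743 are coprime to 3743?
3528

The number of a ∈ {1, ..., 3743} with gcd(a, 3743) = 1 is by definition Euler's totient φ(3743). φ is multiplicative, with φ(p^e) = p^e − p^(e−1). Factorise 3743 = 19 · 197. Then
  φ(3743) = (19 − 1) · (197 − 1) = 18 · 196 = 3528.
So there are 3528 such integers.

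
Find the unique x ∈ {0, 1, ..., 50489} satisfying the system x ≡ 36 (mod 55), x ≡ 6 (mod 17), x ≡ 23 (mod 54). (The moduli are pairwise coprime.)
x ≡ 46841 (mod 50490); the representative in [0, 50490) is 46841

The moduli 55, 17, 54 are pairwise coprime, so by the CRT there is a unique solution mod 55·17·54 = 50490.
Solve by successive substitution. Start with x ≡ 36 (mod 55).
  Combine with x ≡ 6 (mod 17): write x = 36 + 55·t and require 36 + 55·t ≡ 6 (mod 17), i.e. 55·t ≡ 6 − 36 ≡ 4 (mod 17). Since 55^(−1) ≡ 13 (mod 17) (55 ≡ 4 (mod 17)), t ≡ 13·4 ≡ 1 (mod 17). So x ≡ 36 + 55·1 = 91 (mod 935).
  Combine with x ≡ 23 (mod 54): write x = 91 + 935·t and require 91 + 935·t ≡ 23 (mod 54), i.e. 935·t ≡ 23 − 91 ≡ 40 (mod 54). Since 935^(−1) ≡ 35 (mod 54) (935 ≡ 17 (mod 54)), t ≡ 35·40 ≡ 50 (mod 54). So x ≡ 91 + 935·50 = 46841 (mod 50490).
Unique solution in [0, 50490): x = 46841.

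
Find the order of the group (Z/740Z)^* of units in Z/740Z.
(Z/740Z)^* consists of the classes a with gcd(a, 740) = 1, so its order is φ(740). φ is multiplicative, with φ(p^e) = p^e − p^(e−1). Factorise 740 = 2^2 · 5 · 37. Then
  φ(740) = (2^2 − 2^1) · (5 − 1) · (37 − 1) = 2 · 4 · 36 = 288.
Thus |(Z/740Z)^*| = 288.

Final answer: |(Z/740Z)^*| = 288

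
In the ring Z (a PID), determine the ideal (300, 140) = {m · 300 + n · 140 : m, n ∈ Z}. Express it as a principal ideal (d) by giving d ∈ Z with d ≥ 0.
In the PID Z, (a, b) is generated by gcd(a, b). Compute gcd(300, 140) with the extended Euclidean algorithm, tracking rows (r, s, t) with s·300 + t·140 = r:
  row A: (300, 1, 0)   [1·300 + 0·140 = 300]
  row B: (140, 0, 1)   [0·300 + 1·140 = 140]
  300 = 2·140 + 20   → row C = row A − 2·row B = (20, 1, −2)   [check: 1·300 − 2·140 = 20]
  140 = 7·20 + 0   → remainder 0, stop. gcd = 20 (last nonzero row C).
So gcd(300, 140) = 20, with Bézout identity 1·300 − 2·140 = 20. Containment (⊇): the Bézout identity exhibits 20 as an element of (300, 140), giving (20) ⊆ (300, 140). Containment (⊆): since 20 | 300 and 20 | 140 (300 = 20·15, 140 = 20·7), every Z-linear combination of 300 and 140 is divisible by 20, so (300, 140) ⊆ (20). Therefore (300, 140) = (20), d = 20.

Final answer: (300, 140) = (20); d = 20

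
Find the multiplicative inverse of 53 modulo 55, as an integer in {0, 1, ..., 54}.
53^(−1) ≡ 27 (mod 55)

Apply the extended Euclidean algorithm to (55, 53), tracking rows (r, s, t) with s·55 + t·53 = r. Each division r_prev = q·r_cur + r_new produces the new row as (previous row) − q·(current row):
  row A: (55, 1, 0)   [1·55 + 0·53 = 55]
  row B: (53, 0, 1)   [0·55 + 1·53 = 53]
  55 = 1·53 + 2   → row C = row A − 1·row B = (2, 1, −1)   [check: 1·55 − 1·53 = 2]
  53 = 26·2 + 1   → row D = row B − 26·row C = (1, −26, 27)   [check: −26·55 + 27·53 = 1]
  2 = 2·1 + 0   → remainder 0, stop. gcd = 1 (last nonzero row D).
The gcd is 1, so 53 is invertible mod 55. The last nonzero row gives −26·55 + 27·53 = 1, so t = 27. So 53^(−1) ≡ 27 (mod 55). Verify: 53 · 27 = 1431 ≡ 1 (mod 55). ✓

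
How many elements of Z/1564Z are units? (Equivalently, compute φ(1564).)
An element a ∈ Z/1564Z is a unit iff gcd(a, 1564) = 1, so the number of units is φ(1564). φ is multiplicative, with φ(p^e) = p^e − p^(e−1). Factorise 1564 = 2^2 · 17 · 23. Then
  φ(1564) = (2^2 − 2^1) · (17 − 1) · (23 − 1) = 2 · 16 · 22 = 704.

Final answer: Z/1564Z has φ(1564) = 704 units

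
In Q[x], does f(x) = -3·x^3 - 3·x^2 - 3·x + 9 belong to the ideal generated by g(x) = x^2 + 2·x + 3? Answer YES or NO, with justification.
YES

In Q[x] the ideal (g) consists of all multiples of g, so f ∈ (g) iff g | f, i.e. iff the remainder of f on division by g is 0. Divide f by g (g is monic, so eliminate the leading term of the running remainder at each step):
  leading term -3·x^3: subtract (-3·x)·g(x) = -3·x^3 - 6·x^2 - 9·x, leaving 3·x^2 + 6·x + 9
  leading term 3·x^2: subtract (3)·g(x) = 3·x^2 + 6·x + 9, leaving 0
The remainder is 0, so f(x) = g(x) · h(x) with h(x) = 3 - 3·x. Hence g | f, i.e. f ∈ (g).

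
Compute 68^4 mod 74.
Use repeated squaring. Binary(4) = 100. Walk through the bits of the exponent 4 left-to-right: at each bit after the leading one, square the running value, then multiply by 68 if the bit is 1 (always reducing mod 74):
  bit 1 = 1 (leading): start with 68.
  bit 2 = 0: square 68^2 = 4624 ≡ 36 (mod 74).
  bit 3 = 0: square 36^2 = 1296 ≡ 38 (mod 74).
Final value: 68^4 ≡ 38 (mod 74).

Final answer: 38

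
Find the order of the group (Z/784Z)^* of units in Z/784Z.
|(Z/784Z)^*| = 336

(Z/784Z)^* consists of the classes a with gcd(a, 784) = 1, so its order is φ(784). φ is multiplicative, with φ(p^e) = p^e − p^(e−1). Factorise 784 = 2^4 · 7^2. Then
  φ(784) = (2^4 − 2^3) · (7^2 − 7^1) = 8 · 42 = 336.
Thus |(Z/784Z)^*| = 336.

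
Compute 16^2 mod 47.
21

Use repeated squaring. Binary(2) = 10. Walk through the bits of the exponent 2 left-to-right: at each bit after the leading one, square the running value, then multiply by 16 if the bit is 1 (always reducing mod 47):
  bit 1 = 1 (leading): start with 16.
  bit 2 = 0: square 16^2 = 256 ≡ 21 (mod 47).
Final value: 16^2 ≡ 21 (mod 47).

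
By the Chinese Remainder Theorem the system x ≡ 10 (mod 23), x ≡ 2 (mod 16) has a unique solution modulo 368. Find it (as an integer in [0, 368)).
The moduli 23, 16 are pairwise coprime, so by the CRT there is a unique solution mod 23·16 = 368.
Solve by successive substitution. Start with x ≡ 10 (mod 23).
  Combine with x ≡ 2 (mod 16): write x = 10 + 23·t and require 10 + 23·t ≡ 2 (mod 16), i.e. 23·t ≡ 2 − 10 ≡ 8 (mod 16). Since 23^(−1) ≡ 7 (mod 16) (23 ≡ 7 (mod 16)), t ≡ 7·8 ≡ 8 (mod 16). So x ≡ 10 + 23·8 = 194 (mod 368).
Unique solution in [0, 368): x = 194.

Final answer: x ≡ 194 (mod 368); the representative in [0, 368) is 194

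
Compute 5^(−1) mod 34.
5^(−1) ≡ 7 (mod 34)

Apply the extended Euclidean algorithm to (34, 5), tracking rows (r, s, t) with s·34 + t·5 = r. Each division r_prev = q·r_cur + r_new produces the new row as (previous row) − q·(current row):
  row A: (34, 1, 0)   [1·34 + 0·5 = 34]
  row B: (5, 0, 1)   [0·34 + 1·5 = 5]
  34 = 6·5 + 4   → row C = row A − 6·row B = (4, 1, −6)   [check: 1·34 − 6·5 = 4]
  5 = 1·4 + 1   → row D = row B − 1·row C = (1, −1, 7)   [check: −1·34 + 7·5 = 1]
  4 = 4·1 + 0   → remainder 0, stop. gcd = 1 (last nonzero row D).
The gcd is 1, so 5 is invertible mod 34. The last nonzero row gives −1·34 + 7·5 = 1, so t = 7. So 5^(−1) ≡ 7 (mod 34). Verify: 5 · 7 = 35 ≡ 1 (mod 34). ✓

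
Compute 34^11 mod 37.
9

Use repeated squaring. Binary(11) = 1011. Walk through the bits of the exponent 11 left-to-right: at each bit after the leading one, square the running value, then multiply by 34 if the bit is 1 (always reducing mod 37):
  bit 1 = 1 (leading): start with 34.
  bit 2 = 0: square 34^2 = 1156 ≡ 9 (mod 37).
  bit 3 = 1: square 9^2 = 81 ≡ 7; bit is 1, so multiply 7·34 = 238 ≡ 16 (mod 37).
  bit 4 = 1: square 16^2 = 256 ≡ 34; bit is 1, so multiply 34·34 = 1156 ≡ 9 (mod 37).
Final value: 34^11 ≡ 9 (mod 37).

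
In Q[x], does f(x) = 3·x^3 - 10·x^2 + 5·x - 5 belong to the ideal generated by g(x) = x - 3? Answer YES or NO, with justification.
NO

In Q[x] the ideal (g) consists of all multiples of g, so f ∈ (g) iff g | f, i.e. iff the remainder of f on division by g is 0. Divide f by g (g is monic, so eliminate the leading term of the running remainder at each step):
  leading term 3·x^3: subtract (3·x^2)·g(x) = 3·x^3 - 9·x^2, leaving -x^2 + 5·x - 5
  leading term -x^2: subtract (-x)·g(x) = -x^2 + 3·x, leaving 2·x - 5
  leading term 2·x: subtract (2)·g(x) = 2·x - 6, leaving 1
The remainder r(x) = 1 ≠ 0 (and deg r < deg g), so g ∤ f, i.e. f ∉ (g).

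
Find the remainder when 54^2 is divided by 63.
Use repeated squaring. Binary(2) = 10. Walk through the bits of the exponent 2 left-to-right: at each bit after the leading one, square the running value, then multiply by 54 if the bit is 1 (always reducing mod 63):
  bit 1 = 1 (leading): start with 54.
  bit 2 = 0: square 54^2 = 2916 ≡ 18 (mod 63).
Final value: 54^2 ≡ 18 (mod 63).

Final answer: 18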